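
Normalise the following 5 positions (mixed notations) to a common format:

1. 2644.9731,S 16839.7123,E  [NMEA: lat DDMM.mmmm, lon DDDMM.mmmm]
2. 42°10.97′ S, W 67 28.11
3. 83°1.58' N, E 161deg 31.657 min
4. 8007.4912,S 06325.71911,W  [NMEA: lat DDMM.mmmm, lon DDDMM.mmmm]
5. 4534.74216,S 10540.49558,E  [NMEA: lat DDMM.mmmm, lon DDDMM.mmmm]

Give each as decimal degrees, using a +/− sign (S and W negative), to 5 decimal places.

Point 1:
  Latitude: degrees = first 2 digits = 26, minutes = 44.9731; 26 + 44.9731/60 = 26.749552
  S → negative
  λ: degrees = first 3 digits = 168, minutes = 39.7123; 168 + 39.7123/60 = 168.661872
  E ⇒ keep positive
Point 2:
  Latitude: 10.97′ = 0.182833°; total 42.182833
  S → negative
  λ: 67 + 28.11/60 = 67.468500
  hemisphere W, so the sign is −
Point 3:
  Lat: 83 + 1.58/60 = 83.026333
  N → positive
  Lon: 31.657′ = 0.527617°; total 161.527617
  E ⇒ keep positive
Point 4:
  Latitude: split at 2 digits → 80° and 7.4912′; 80 + 7.4912/60 = 80.124853
  S → negative
  λ: split at 3 digits → 063° and 25.71911′; 63 + 25.71911/60 = 63.428652
  W → negative
Point 5:
  Latitude: degrees = first 2 digits = 45, minutes = 34.74216; 45 + 34.74216/60 = 45.579036
  S ⇒ negate
  λ: degrees = first 3 digits = 105, minutes = 40.49558; 105 + 40.49558/60 = 105.674926
  E → positive

1. -26.74955, 168.66187
2. -42.18283, -67.46850
3. 83.02633, 161.52762
4. -80.12485, -63.42865
5. -45.57904, 105.67493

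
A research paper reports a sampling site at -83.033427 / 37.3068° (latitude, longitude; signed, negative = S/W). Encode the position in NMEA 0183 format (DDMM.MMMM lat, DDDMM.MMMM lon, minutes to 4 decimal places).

8302.0056,S / 03718.4080,E

Latitude is negative → S; |value| = 83.033427
Lat: 83° + 0.033427 × 60 = 83° 2.005620′
Lon: minutes = (37.306800 − 37) × 60 = 18.408000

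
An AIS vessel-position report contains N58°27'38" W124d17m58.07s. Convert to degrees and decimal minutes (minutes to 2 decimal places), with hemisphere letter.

Lat: seconds/60 = 0.63333; minutes = 27 + 0.63333 = 27.6333
Longitude: seconds/60 = 0.96783; minutes = 17 + 0.96783 = 17.9678

58° 27.63′ N, 124° 17.97′ W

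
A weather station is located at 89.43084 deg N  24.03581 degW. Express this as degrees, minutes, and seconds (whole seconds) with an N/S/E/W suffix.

Latitude: whole degrees 89; 25.85040′ → 25′ and 51.02″
λ: whole degrees 24; 2.14860′ → 2′ and 8.92″

89°25′51″ N, 24°02′9″ W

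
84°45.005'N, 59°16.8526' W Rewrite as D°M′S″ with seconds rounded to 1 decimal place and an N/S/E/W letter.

Lat: fractional minutes 0.00500 × 60 = 0.300″
Longitude: fractional minutes 0.85260 × 60 = 51.156″

84°45′0.3″ N, 59°16′51.2″ W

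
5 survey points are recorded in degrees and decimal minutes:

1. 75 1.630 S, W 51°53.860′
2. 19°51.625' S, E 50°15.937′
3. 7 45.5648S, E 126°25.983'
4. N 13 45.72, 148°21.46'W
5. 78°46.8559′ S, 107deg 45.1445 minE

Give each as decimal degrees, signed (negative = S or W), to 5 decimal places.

Point 1:
  Latitude: 1.63′ = 0.027167°; total 75.027167
  S ⇒ negate
  λ: 53.86′ = 0.897667°; total 51.897667
  W ⇒ negate
Point 2:
  φ: 51.625′ = 0.860417°; total 19.860417
  hemisphere S, so the sign is −
  Longitude: 15.937′ = 0.265617°; total 50.265617
  E ⇒ keep positive
Point 3:
  Lat: 7 + 45.5648/60 = 7.759413
  hemisphere S, so the sign is −
  Lon: 126 + 25.983/60 = 126.433050
  E ⇒ keep positive
Point 4:
  Lat: 45.72′ = 0.762000°; total 13.762000
  N → positive
  λ: 148 + 21.46/60 = 148.357667
  hemisphere W, so the sign is −
Point 5:
  Latitude: 46.8559′ = 0.780932°; total 78.780932
  S ⇒ negate
  λ: 107 + 45.1445/60 = 107.752408
  E ⇒ keep positive

1. -75.02717, -51.89767
2. -19.86042, 50.26562
3. -7.75941, 126.43305
4. 13.76200, -148.35767
5. -78.78093, 107.75241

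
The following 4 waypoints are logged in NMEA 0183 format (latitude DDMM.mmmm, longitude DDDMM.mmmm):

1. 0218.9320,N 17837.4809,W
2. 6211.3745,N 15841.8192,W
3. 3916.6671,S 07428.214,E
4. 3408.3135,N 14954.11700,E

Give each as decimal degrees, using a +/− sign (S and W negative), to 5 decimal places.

1. 2.31553, -178.62468
2. 62.18958, -158.69699
3. -39.27779, 74.47023
4. 34.13856, 149.90195

Point 1:
  φ: split at 2 digits → 02° and 18.932′; 2 + 18.932/60 = 2.315533
  N → positive
  λ: degrees = first 3 digits = 178, minutes = 37.4809; 178 + 37.4809/60 = 178.624682
  W ⇒ negate
Point 2:
  φ: degrees = first 2 digits = 62, minutes = 11.3745; 62 + 11.3745/60 = 62.189575
  N → positive
  λ: degrees = first 3 digits = 158, minutes = 41.8192; 158 + 41.8192/60 = 158.696987
  W ⇒ negate
Point 3:
  Lat: split at 2 digits → 39° and 16.6671′; 39 + 16.6671/60 = 39.277785
  S → negative
  Longitude: degrees = first 3 digits = 74, minutes = 28.214; 74 + 28.214/60 = 74.470233
  E ⇒ keep positive
Point 4:
  Latitude: degrees = first 2 digits = 34, minutes = 8.3135; 34 + 8.3135/60 = 34.138558
  N → positive
  Lon: degrees = first 3 digits = 149, minutes = 54.117; 149 + 54.117/60 = 149.901950
  E ⇒ keep positive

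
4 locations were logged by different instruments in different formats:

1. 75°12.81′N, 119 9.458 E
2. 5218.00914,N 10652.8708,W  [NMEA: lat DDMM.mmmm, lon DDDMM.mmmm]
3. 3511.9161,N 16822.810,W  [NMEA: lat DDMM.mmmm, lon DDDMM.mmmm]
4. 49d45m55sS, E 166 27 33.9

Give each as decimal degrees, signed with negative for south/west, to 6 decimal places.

1. 75.213500, 119.157633
2. 52.300152, -106.881180
3. 35.198602, -168.380167
4. -49.765278, 166.459417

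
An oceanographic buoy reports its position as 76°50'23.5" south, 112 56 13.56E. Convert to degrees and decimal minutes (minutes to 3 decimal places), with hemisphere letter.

φ: 50 + 23.5/60 = 50.39167′
λ: seconds/60 = 0.22600; minutes = 56 + 0.22600 = 56.22600

76° 50.392′ S, 112° 56.226′ E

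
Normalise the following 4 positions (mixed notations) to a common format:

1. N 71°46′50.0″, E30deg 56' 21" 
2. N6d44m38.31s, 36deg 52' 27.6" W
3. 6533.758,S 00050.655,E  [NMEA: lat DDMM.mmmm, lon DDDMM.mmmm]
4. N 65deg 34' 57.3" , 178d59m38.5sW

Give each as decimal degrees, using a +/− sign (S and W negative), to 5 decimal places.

1. 71.78056, 30.93917
2. 6.74398, -36.87433
3. -65.56263, 0.84425
4. 65.58258, -178.99403

Point 1:
  φ: 71 + 46/60 + 50/3600 = 71.780556
  N ⇒ keep positive
  λ: 30° + 56/60 + 21/3600 = 30 + 0.933333 + 0.005833 = 30.939167
  E ⇒ keep positive
Point 2:
  φ: 6 + 44/60 + 38.31/3600 = 6.743975
  N ⇒ keep positive
  Lon: 36 + 52/60 + 27.6/3600 = 36.874333
  W ⇒ negate
Point 3:
  φ: degrees = first 2 digits = 65, minutes = 33.758; 65 + 33.758/60 = 65.562633
  hemisphere S, so the sign is −
  λ: degrees = first 3 digits = 0, minutes = 50.655; 0 + 50.655/60 = 0.844250
  E → positive
Point 4:
  φ: 34′ + 57.3″ = 34.95500′; 65 + 34.95500/60 = 65.582583
  N → positive
  λ: 178° + 59/60 + 38.5/3600 = 178 + 0.983333 + 0.010694 = 178.994028
  W → negative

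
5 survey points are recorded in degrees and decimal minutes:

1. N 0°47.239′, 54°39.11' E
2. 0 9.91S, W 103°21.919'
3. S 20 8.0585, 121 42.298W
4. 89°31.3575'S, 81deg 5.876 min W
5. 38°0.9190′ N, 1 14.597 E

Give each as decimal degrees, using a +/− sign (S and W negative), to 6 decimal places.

Point 1:
  Lat: 47.239′ = 0.787317°; total 0.7873167
  N ⇒ keep positive
  Longitude: 39.11′ = 0.651833°; total 54.6518333
  E → positive
Point 2:
  Lat: 0 + 9.91/60 = 0.1651667
  S → negative
  Longitude: 103 + 21.919/60 = 103.3653167
  W ⇒ negate
Point 3:
  Lat: 20 + 8.0585/60 = 20.1343083
  S ⇒ negate
  λ: 121 + 42.298/60 = 121.7049667
  W → negative
Point 4:
  Latitude: 89 + 31.3575/60 = 89.5226250
  S ⇒ negate
  Longitude: 81 + 5.876/60 = 81.0979333
  W ⇒ negate
Point 5:
  φ: 0.919′ = 0.015317°; total 38.0153167
  N → positive
  λ: 1 + 14.597/60 = 1.2432833
  E ⇒ keep positive

1. 0.787317, 54.651833
2. -0.165167, -103.365317
3. -20.134308, -121.704967
4. -89.522625, -81.097933
5. 38.015317, 1.243283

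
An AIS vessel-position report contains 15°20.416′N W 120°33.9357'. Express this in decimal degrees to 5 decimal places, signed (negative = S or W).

φ: 20.416′ = 0.340267°; total 15.340267
N → positive
Longitude: 33.9357′ = 0.565595°; total 120.565595
W → negative

15.34027, -120.56560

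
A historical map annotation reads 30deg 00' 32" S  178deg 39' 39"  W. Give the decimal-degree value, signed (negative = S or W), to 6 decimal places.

Lat: 30 + 0/60 + 32/3600 = 30.0088889
S → negative
Lon: 39′ + 39″ = 39.65000′; 178 + 39.65000/60 = 178.6608333
W → negative

-30.008889, -178.660833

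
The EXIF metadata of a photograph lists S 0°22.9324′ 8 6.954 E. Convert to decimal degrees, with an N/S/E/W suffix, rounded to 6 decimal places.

0.382207° S, 8.115900° E

Latitude: 0 + 22.9324/60 = 0.3822067
Lon: 6.954′ = 0.115900°; total 8.1159000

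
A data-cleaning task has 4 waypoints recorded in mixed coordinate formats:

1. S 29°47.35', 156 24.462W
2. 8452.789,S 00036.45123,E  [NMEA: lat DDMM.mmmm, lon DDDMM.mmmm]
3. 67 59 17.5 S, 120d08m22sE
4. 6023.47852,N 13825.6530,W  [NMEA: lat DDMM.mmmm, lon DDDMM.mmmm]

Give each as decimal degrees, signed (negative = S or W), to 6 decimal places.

Point 1:
  Latitude: 29 + 47.35/60 = 29.7891667
  hemisphere S, so the sign is −
  λ: 24.462′ = 0.407700°; total 156.4077000
  W → negative
Point 2:
  Latitude: split at 2 digits → 84° and 52.789′; 84 + 52.789/60 = 84.8798167
  hemisphere S, so the sign is −
  λ: degrees = first 3 digits = 0, minutes = 36.45123; 0 + 36.45123/60 = 0.6075205
  E ⇒ keep positive
Point 3:
  Lat: 67° + 59/60 + 17.5/3600 = 67 + 0.983333 + 0.004861 = 67.9881944
  S ⇒ negate
  Lon: 8′ + 22″ = 8.36667′; 120 + 8.36667/60 = 120.1394444
  E ⇒ keep positive
Point 4:
  φ: split at 2 digits → 60° and 23.47852′; 60 + 23.47852/60 = 60.3913087
  N ⇒ keep positive
  λ: degrees = first 3 digits = 138, minutes = 25.653; 138 + 25.653/60 = 138.4275500
  hemisphere W, so the sign is −

1. -29.789167, -156.407700
2. -84.879817, 0.607521
3. -67.988194, 120.139444
4. 60.391309, -138.427550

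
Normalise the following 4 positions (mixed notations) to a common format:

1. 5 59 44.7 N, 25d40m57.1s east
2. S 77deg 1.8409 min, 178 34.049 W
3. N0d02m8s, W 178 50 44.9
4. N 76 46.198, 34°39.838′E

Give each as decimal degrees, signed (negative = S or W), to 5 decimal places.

Point 1:
  φ: 5 + 59/60 + 44.7/3600 = 5.995750
  N → positive
  Longitude: 25° + 40/60 + 57.1/3600 = 25 + 0.666667 + 0.015861 = 25.682528
  E → positive
Point 2:
  Lat: 77 + 1.8409/60 = 77.030682
  S → negative
  Longitude: 34.049′ = 0.567483°; total 178.567483
  hemisphere W, so the sign is −
Point 3:
  φ: 0° + 2/60 + 8/3600 = 0 + 0.033333 + 0.002222 = 0.035556
  N ⇒ keep positive
  Lon: 178 + 50/60 + 44.9/3600 = 178.845806
  hemisphere W, so the sign is −
Point 4:
  φ: 76 + 46.198/60 = 76.769967
  N → positive
  λ: 34 + 39.838/60 = 34.663967
  E ⇒ keep positive

1. 5.99575, 25.68253
2. -77.03068, -178.56748
3. 0.03556, -178.84581
4. 76.76997, 34.66397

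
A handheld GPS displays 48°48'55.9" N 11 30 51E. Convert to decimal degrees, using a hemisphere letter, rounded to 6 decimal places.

48.815528° N, 11.514167° E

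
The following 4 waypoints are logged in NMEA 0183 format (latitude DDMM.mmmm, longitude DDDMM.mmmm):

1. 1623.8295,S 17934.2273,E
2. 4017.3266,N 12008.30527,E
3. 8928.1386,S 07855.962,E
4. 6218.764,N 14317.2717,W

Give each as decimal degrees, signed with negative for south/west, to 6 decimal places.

1. -16.397158, 179.570455
2. 40.288777, 120.138421
3. -89.468977, 78.932700
4. 62.312733, -143.287862

Point 1:
  φ: split at 2 digits → 16° and 23.8295′; 16 + 23.8295/60 = 16.3971583
  hemisphere S, so the sign is −
  Longitude: split at 3 digits → 179° and 34.2273′; 179 + 34.2273/60 = 179.5704550
  E → positive
Point 2:
  Latitude: degrees = first 2 digits = 40, minutes = 17.3266; 40 + 17.3266/60 = 40.2887767
  N → positive
  λ: split at 3 digits → 120° and 8.30527′; 120 + 8.30527/60 = 120.1384212
  E ⇒ keep positive
Point 3:
  Latitude: split at 2 digits → 89° and 28.1386′; 89 + 28.1386/60 = 89.4689767
  hemisphere S, so the sign is −
  Longitude: split at 3 digits → 078° and 55.962′; 78 + 55.962/60 = 78.9327000
  E → positive
Point 4:
  Lat: split at 2 digits → 62° and 18.764′; 62 + 18.764/60 = 62.3127333
  N ⇒ keep positive
  Lon: split at 3 digits → 143° and 17.2717′; 143 + 17.2717/60 = 143.2878617
  W → negative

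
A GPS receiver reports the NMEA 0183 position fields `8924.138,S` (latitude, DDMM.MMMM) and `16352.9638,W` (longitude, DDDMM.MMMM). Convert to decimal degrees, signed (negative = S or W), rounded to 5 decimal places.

Latitude: split at 2 digits → 89° and 24.138′; 89 + 24.138/60 = 89.402300
S ⇒ negate
λ: split at 3 digits → 163° and 52.9638′; 163 + 52.9638/60 = 163.882730
W → negative

-89.40230, -163.88273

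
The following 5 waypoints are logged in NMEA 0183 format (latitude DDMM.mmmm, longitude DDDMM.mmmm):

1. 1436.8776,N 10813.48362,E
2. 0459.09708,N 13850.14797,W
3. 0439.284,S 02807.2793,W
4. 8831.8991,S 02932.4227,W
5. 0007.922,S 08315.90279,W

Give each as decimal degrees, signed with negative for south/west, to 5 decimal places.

1. 14.61463, 108.22473
2. 4.98495, -138.83580
3. -4.65473, -28.12132
4. -88.53165, -29.54038
5. -0.13203, -83.26505

Point 1:
  Latitude: degrees = first 2 digits = 14, minutes = 36.8776; 14 + 36.8776/60 = 14.614627
  N ⇒ keep positive
  Lon: degrees = first 3 digits = 108, minutes = 13.48362; 108 + 13.48362/60 = 108.224727
  E → positive
Point 2:
  Lat: degrees = first 2 digits = 4, minutes = 59.09708; 4 + 59.09708/60 = 4.984951
  N → positive
  λ: degrees = first 3 digits = 138, minutes = 50.14797; 138 + 50.14797/60 = 138.835800
  hemisphere W, so the sign is −
Point 3:
  φ: split at 2 digits → 04° and 39.284′; 4 + 39.284/60 = 4.654733
  hemisphere S, so the sign is −
  Longitude: degrees = first 3 digits = 28, minutes = 7.2793; 28 + 7.2793/60 = 28.121322
  W → negative
Point 4:
  Latitude: degrees = first 2 digits = 88, minutes = 31.8991; 88 + 31.8991/60 = 88.531652
  hemisphere S, so the sign is −
  Lon: split at 3 digits → 029° and 32.4227′; 29 + 32.4227/60 = 29.540378
  hemisphere W, so the sign is −
Point 5:
  φ: degrees = first 2 digits = 0, minutes = 7.922; 0 + 7.922/60 = 0.132033
  S → negative
  Lon: degrees = first 3 digits = 83, minutes = 15.90279; 83 + 15.90279/60 = 83.265047
  hemisphere W, so the sign is −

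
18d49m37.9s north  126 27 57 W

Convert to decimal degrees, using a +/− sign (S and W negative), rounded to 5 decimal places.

18.82719, -126.46583

φ: 18° + 49/60 + 37.9/3600 = 18 + 0.816667 + 0.010528 = 18.827194
N → positive
λ: 27′ + 57″ = 27.95000′; 126 + 27.95000/60 = 126.465833
W ⇒ negate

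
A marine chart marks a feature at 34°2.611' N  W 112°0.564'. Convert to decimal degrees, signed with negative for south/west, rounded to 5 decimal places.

34.04352, -112.00940

φ: 2.611′ = 0.043517°; total 34.043517
N ⇒ keep positive
Lon: 0.564′ = 0.009400°; total 112.009400
W ⇒ negate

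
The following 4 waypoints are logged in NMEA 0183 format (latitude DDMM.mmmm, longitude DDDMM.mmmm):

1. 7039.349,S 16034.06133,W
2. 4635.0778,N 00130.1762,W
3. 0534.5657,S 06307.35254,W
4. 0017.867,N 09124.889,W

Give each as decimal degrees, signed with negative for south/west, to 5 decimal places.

Point 1:
  Latitude: split at 2 digits → 70° and 39.349′; 70 + 39.349/60 = 70.655817
  S → negative
  λ: degrees = first 3 digits = 160, minutes = 34.06133; 160 + 34.06133/60 = 160.567689
  W ⇒ negate
Point 2:
  Latitude: split at 2 digits → 46° and 35.0778′; 46 + 35.0778/60 = 46.584630
  N → positive
  Lon: degrees = first 3 digits = 1, minutes = 30.1762; 1 + 30.1762/60 = 1.502937
  W ⇒ negate
Point 3:
  Latitude: split at 2 digits → 05° and 34.5657′; 5 + 34.5657/60 = 5.576095
  S → negative
  Longitude: split at 3 digits → 063° and 7.35254′; 63 + 7.35254/60 = 63.122542
  hemisphere W, so the sign is −
Point 4:
  Lat: split at 2 digits → 00° and 17.867′; 0 + 17.867/60 = 0.297783
  N ⇒ keep positive
  Lon: degrees = first 3 digits = 91, minutes = 24.889; 91 + 24.889/60 = 91.414817
  W ⇒ negate

1. -70.65582, -160.56769
2. 46.58463, -1.50294
3. -5.57610, -63.12254
4. 0.29778, -91.41482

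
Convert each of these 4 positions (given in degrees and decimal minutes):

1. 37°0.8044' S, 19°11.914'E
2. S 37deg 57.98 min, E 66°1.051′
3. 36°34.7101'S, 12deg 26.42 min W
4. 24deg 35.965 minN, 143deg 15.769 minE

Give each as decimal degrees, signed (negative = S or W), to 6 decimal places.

Point 1:
  Latitude: 0.8044′ = 0.013407°; total 37.0134067
  S → negative
  Longitude: 19 + 11.914/60 = 19.1985667
  E ⇒ keep positive
Point 2:
  Lat: 57.98′ = 0.966333°; total 37.9663333
  S → negative
  Longitude: 66 + 1.051/60 = 66.0175167
  E → positive
Point 3:
  φ: 34.7101′ = 0.578502°; total 36.5785017
  S → negative
  λ: 12 + 26.42/60 = 12.4403333
  W → negative
Point 4:
  φ: 24 + 35.965/60 = 24.5994167
  N ⇒ keep positive
  λ: 143 + 15.769/60 = 143.2628167
  E ⇒ keep positive

1. -37.013407, 19.198567
2. -37.966333, 66.017517
3. -36.578502, -12.440333
4. 24.599417, 143.262817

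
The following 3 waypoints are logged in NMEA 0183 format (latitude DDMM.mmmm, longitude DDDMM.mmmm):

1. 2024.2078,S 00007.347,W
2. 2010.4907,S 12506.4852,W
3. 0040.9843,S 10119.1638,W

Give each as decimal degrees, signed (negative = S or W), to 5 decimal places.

1. -20.40346, -0.12245
2. -20.17485, -125.10809
3. -0.68307, -101.31940

Point 1:
  φ: degrees = first 2 digits = 20, minutes = 24.2078; 20 + 24.2078/60 = 20.403463
  S ⇒ negate
  Lon: split at 3 digits → 000° and 7.347′; 0 + 7.347/60 = 0.122450
  W ⇒ negate
Point 2:
  Latitude: degrees = first 2 digits = 20, minutes = 10.4907; 20 + 10.4907/60 = 20.174845
  hemisphere S, so the sign is −
  λ: degrees = first 3 digits = 125, minutes = 6.4852; 125 + 6.4852/60 = 125.108087
  hemisphere W, so the sign is −
Point 3:
  Lat: split at 2 digits → 00° and 40.9843′; 0 + 40.9843/60 = 0.683072
  hemisphere S, so the sign is −
  λ: split at 3 digits → 101° and 19.1638′; 101 + 19.1638/60 = 101.319397
  W → negative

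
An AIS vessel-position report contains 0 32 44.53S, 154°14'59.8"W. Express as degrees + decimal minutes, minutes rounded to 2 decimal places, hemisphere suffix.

φ: seconds/60 = 0.74217; minutes = 32 + 0.74217 = 32.7422
Lon: 14 + 59.8/60 = 14.9967′

0° 32.74′ S, 154° 15.00′ W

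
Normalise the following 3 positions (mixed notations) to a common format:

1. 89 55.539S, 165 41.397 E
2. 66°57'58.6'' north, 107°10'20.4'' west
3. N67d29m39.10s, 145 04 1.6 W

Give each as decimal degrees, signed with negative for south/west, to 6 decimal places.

Point 1:
  Lat: 55.539′ = 0.925650°; total 89.9256500
  hemisphere S, so the sign is −
  λ: 165 + 41.397/60 = 165.6899500
  E → positive
Point 2:
  Latitude: 57′ + 58.6″ = 57.97667′; 66 + 57.97667/60 = 66.9662778
  N ⇒ keep positive
  Lon: 107° + 10/60 + 20.4/3600 = 107 + 0.166667 + 0.005667 = 107.1723333
  W → negative
Point 3:
  φ: 29′ + 39.1″ = 29.65167′; 67 + 29.65167/60 = 67.4941944
  N → positive
  λ: 145 + 4/60 + 1.6/3600 = 145.0671111
  hemisphere W, so the sign is −

1. -89.925650, 165.689950
2. 66.966278, -107.172333
3. 67.494194, -145.067111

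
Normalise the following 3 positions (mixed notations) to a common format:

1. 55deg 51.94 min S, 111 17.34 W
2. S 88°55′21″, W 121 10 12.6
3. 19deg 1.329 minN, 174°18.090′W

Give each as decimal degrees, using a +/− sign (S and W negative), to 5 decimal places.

Point 1:
  φ: 55 + 51.94/60 = 55.865667
  S ⇒ negate
  Longitude: 111 + 17.34/60 = 111.289000
  hemisphere W, so the sign is −
Point 2:
  Latitude: 55′ + 21″ = 55.35000′; 88 + 55.35000/60 = 88.922500
  S ⇒ negate
  Lon: 121 + 10/60 + 12.6/3600 = 121.170167
  W ⇒ negate
Point 3:
  φ: 19 + 1.329/60 = 19.022150
  N ⇒ keep positive
  λ: 174 + 18.09/60 = 174.301500
  W → negative

1. -55.86567, -111.28900
2. -88.92250, -121.17017
3. 19.02215, -174.30150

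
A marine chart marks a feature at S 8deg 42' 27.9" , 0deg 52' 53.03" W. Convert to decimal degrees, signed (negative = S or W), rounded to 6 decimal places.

-8.707750, -0.881397

Latitude: 8° + 42/60 + 27.9/3600 = 8 + 0.700000 + 0.007750 = 8.7077500
hemisphere S, so the sign is −
λ: 0 + 52/60 + 53.03/3600 = 0.8813972
W ⇒ negate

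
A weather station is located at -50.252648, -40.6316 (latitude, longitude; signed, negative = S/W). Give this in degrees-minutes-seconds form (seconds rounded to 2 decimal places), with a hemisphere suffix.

50°15′9.53″ S, 40°37′53.76″ W

Latitude is negative → S; |value| = 50.252648
φ: 0.252648° → 15.15888′; 0.15888 × 60 = 9.5328″
Longitude is negative → W; |value| = 40.631600
Lon: whole degrees 40; 37.89600′ → 37′ and 53.7600″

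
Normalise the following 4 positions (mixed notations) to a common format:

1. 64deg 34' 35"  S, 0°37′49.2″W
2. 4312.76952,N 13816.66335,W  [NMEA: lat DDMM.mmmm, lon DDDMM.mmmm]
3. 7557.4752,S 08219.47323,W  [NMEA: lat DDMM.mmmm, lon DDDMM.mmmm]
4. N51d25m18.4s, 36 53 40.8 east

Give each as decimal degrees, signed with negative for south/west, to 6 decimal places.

Point 1:
  φ: 64° + 34/60 + 35/3600 = 64 + 0.566667 + 0.009722 = 64.5763889
  S → negative
  λ: 0 + 37/60 + 49.2/3600 = 0.6303333
  W ⇒ negate
Point 2:
  Latitude: degrees = first 2 digits = 43, minutes = 12.76952; 43 + 12.76952/60 = 43.2128253
  N → positive
  λ: degrees = first 3 digits = 138, minutes = 16.66335; 138 + 16.66335/60 = 138.2777225
  W ⇒ negate
Point 3:
  Lat: split at 2 digits → 75° and 57.4752′; 75 + 57.4752/60 = 75.9579200
  S ⇒ negate
  λ: split at 3 digits → 082° and 19.47323′; 82 + 19.47323/60 = 82.3245538
  W ⇒ negate
Point 4:
  Lat: 51° + 25/60 + 18.4/3600 = 51 + 0.416667 + 0.005111 = 51.4217778
  N → positive
  λ: 53′ + 40.8″ = 53.68000′; 36 + 53.68000/60 = 36.8946667
  E → positive

1. -64.576389, -0.630333
2. 43.212825, -138.277723
3. -75.957920, -82.324554
4. 51.421778, 36.894667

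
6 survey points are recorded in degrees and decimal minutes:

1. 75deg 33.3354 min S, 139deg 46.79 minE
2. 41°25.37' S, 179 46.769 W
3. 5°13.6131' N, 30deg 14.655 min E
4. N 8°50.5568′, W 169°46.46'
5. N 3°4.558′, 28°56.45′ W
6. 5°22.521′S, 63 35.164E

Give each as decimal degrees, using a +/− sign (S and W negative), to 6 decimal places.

Point 1:
  φ: 33.3354′ = 0.555590°; total 75.5555900
  S ⇒ negate
  λ: 139 + 46.79/60 = 139.7798333
  E ⇒ keep positive
Point 2:
  φ: 41 + 25.37/60 = 41.4228333
  S ⇒ negate
  λ: 46.769′ = 0.779483°; total 179.7794833
  hemisphere W, so the sign is −
Point 3:
  Latitude: 13.6131′ = 0.226885°; total 5.2268850
  N ⇒ keep positive
  Lon: 14.655′ = 0.244250°; total 30.2442500
  E → positive
Point 4:
  Latitude: 50.5568′ = 0.842613°; total 8.8426133
  N ⇒ keep positive
  Lon: 169 + 46.46/60 = 169.7743333
  W → negative
Point 5:
  Latitude: 3 + 4.558/60 = 3.0759667
  N ⇒ keep positive
  Longitude: 56.45′ = 0.940833°; total 28.9408333
  hemisphere W, so the sign is −
Point 6:
  Lat: 22.521′ = 0.375350°; total 5.3753500
  S ⇒ negate
  Longitude: 63 + 35.164/60 = 63.5860667
  E ⇒ keep positive

1. -75.555590, 139.779833
2. -41.422833, -179.779483
3. 5.226885, 30.244250
4. 8.842613, -169.774333
5. 3.075967, -28.940833
6. -5.375350, 63.586067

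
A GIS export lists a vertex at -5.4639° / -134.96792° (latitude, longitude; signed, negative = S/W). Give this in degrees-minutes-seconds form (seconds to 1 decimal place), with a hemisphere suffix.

5°27′50.0″ S, 134°58′4.5″ W

Latitude is negative → S; |value| = 5.463900
Latitude: 0.463900° → 27.83400′; 0.83400 × 60 = 50.040″
Longitude is negative → W; |value| = 134.967920
λ: 0.967920 × 60 = 58.07520′ → 58′, remainder × 60 = 4.512″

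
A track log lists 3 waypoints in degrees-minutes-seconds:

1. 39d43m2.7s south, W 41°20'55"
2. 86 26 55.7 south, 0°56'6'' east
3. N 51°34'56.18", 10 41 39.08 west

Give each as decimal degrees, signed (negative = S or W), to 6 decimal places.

1. -39.717417, -41.348611
2. -86.448806, 0.935000
3. 51.582272, -10.694189

Point 1:
  Latitude: 39 + 43/60 + 2.7/3600 = 39.7174167
  S ⇒ negate
  Lon: 41° + 20/60 + 55/3600 = 41 + 0.333333 + 0.015278 = 41.3486111
  W ⇒ negate
Point 2:
  Latitude: 86° + 26/60 + 55.7/3600 = 86 + 0.433333 + 0.015472 = 86.4488056
  S ⇒ negate
  Lon: 0 + 56/60 + 6/3600 = 0.9350000
  E → positive
Point 3:
  Latitude: 34′ + 56.18″ = 34.93633′; 51 + 34.93633/60 = 51.5822722
  N ⇒ keep positive
  λ: 10 + 41/60 + 39.08/3600 = 10.6941889
  W → negative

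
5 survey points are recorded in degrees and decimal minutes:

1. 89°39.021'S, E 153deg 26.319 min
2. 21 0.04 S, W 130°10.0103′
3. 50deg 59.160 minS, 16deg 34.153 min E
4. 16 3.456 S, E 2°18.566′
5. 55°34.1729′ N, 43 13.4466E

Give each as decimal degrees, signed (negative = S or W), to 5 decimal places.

Point 1:
  Latitude: 39.021′ = 0.650350°; total 89.650350
  hemisphere S, so the sign is −
  Lon: 153 + 26.319/60 = 153.438650
  E → positive
Point 2:
  Lat: 21 + 0.04/60 = 21.000667
  S ⇒ negate
  λ: 130 + 10.0103/60 = 130.166838
  W ⇒ negate
Point 3:
  Latitude: 50 + 59.16/60 = 50.986000
  S → negative
  Longitude: 16 + 34.153/60 = 16.569217
  E ⇒ keep positive
Point 4:
  Latitude: 16 + 3.456/60 = 16.057600
  hemisphere S, so the sign is −
  Longitude: 2 + 18.566/60 = 2.309433
  E → positive
Point 5:
  φ: 34.1729′ = 0.569548°; total 55.569548
  N ⇒ keep positive
  λ: 43 + 13.4466/60 = 43.224110
  E → positive

1. -89.65035, 153.43865
2. -21.00067, -130.16684
3. -50.98600, 16.56922
4. -16.05760, 2.30943
5. 55.56955, 43.22411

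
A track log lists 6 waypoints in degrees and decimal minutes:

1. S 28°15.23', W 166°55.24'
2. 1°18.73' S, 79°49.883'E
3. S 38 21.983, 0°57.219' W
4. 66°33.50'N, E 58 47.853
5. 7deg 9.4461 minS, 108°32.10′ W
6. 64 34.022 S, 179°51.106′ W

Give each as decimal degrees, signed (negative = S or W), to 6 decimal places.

Point 1:
  Latitude: 15.23′ = 0.253833°; total 28.2538333
  S → negative
  Lon: 55.24′ = 0.920667°; total 166.9206667
  W ⇒ negate
Point 2:
  Latitude: 18.73′ = 0.312167°; total 1.3121667
  hemisphere S, so the sign is −
  Lon: 79 + 49.883/60 = 79.8313833
  E ⇒ keep positive
Point 3:
  Latitude: 38 + 21.983/60 = 38.3663833
  hemisphere S, so the sign is −
  Lon: 0 + 57.219/60 = 0.9536500
  hemisphere W, so the sign is −
Point 4:
  φ: 66 + 33.5/60 = 66.5583333
  N ⇒ keep positive
  Lon: 47.853′ = 0.797550°; total 58.7975500
  E ⇒ keep positive
Point 5:
  Lat: 7 + 9.4461/60 = 7.1574350
  S ⇒ negate
  λ: 32.1′ = 0.535000°; total 108.5350000
  hemisphere W, so the sign is −
Point 6:
  Lat: 34.022′ = 0.567033°; total 64.5670333
  hemisphere S, so the sign is −
  Lon: 179 + 51.106/60 = 179.8517667
  W ⇒ negate

1. -28.253833, -166.920667
2. -1.312167, 79.831383
3. -38.366383, -0.953650
4. 66.558333, 58.797550
5. -7.157435, -108.535000
6. -64.567033, -179.851767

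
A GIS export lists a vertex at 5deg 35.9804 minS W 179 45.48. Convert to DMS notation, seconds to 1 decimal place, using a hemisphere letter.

5°35′58.8″ S, 179°45′28.8″ W

φ: 35.98040′ → 35′ and 0.98040 × 60 = 58.824″
Longitude: fractional minutes 0.48000 × 60 = 28.800″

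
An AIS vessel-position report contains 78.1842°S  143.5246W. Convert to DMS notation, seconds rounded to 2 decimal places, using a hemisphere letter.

78°11′3.12″ S, 143°31′28.56″ W

Latitude: 0.184200° → 11.05200′; 0.05200 × 60 = 3.1200″
λ: 0.524600 × 60 = 31.47600′ → 31′, remainder × 60 = 28.5600″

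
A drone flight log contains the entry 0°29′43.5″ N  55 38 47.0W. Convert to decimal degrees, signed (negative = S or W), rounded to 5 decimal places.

0.49542, -55.64639

φ: 29′ + 43.5″ = 29.72500′; 0 + 29.72500/60 = 0.495417
N → positive
Longitude: 38′ + 47″ = 38.78333′; 55 + 38.78333/60 = 55.646389
W → negative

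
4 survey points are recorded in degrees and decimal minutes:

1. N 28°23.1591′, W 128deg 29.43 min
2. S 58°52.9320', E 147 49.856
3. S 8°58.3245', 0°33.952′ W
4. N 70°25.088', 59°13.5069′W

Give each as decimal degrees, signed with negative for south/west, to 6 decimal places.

1. 28.385985, -128.490500
2. -58.882200, 147.830933
3. -8.972075, -0.565867
4. 70.418133, -59.225115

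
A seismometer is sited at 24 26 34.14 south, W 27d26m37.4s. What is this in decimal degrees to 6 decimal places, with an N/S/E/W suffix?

Latitude: 24 + 26/60 + 34.14/3600 = 24.4428167
λ: 27° + 26/60 + 37.4/3600 = 27 + 0.433333 + 0.010389 = 27.4437222

24.442817° S, 27.443722° W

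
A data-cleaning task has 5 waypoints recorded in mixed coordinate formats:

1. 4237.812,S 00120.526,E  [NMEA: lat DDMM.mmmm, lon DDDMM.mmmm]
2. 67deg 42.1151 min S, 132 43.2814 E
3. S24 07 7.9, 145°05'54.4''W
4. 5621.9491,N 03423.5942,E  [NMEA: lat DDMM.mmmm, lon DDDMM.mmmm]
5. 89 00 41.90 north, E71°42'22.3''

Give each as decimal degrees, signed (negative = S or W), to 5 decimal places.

Point 1:
  φ: split at 2 digits → 42° and 37.812′; 42 + 37.812/60 = 42.630200
  S → negative
  λ: split at 3 digits → 001° and 20.526′; 1 + 20.526/60 = 1.342100
  E → positive
Point 2:
  Lat: 42.1151′ = 0.701918°; total 67.701918
  S → negative
  Longitude: 43.2814′ = 0.721357°; total 132.721357
  E → positive
Point 3:
  Latitude: 24° + 7/60 + 7.9/3600 = 24 + 0.116667 + 0.002194 = 24.118861
  hemisphere S, so the sign is −
  λ: 145 + 5/60 + 54.4/3600 = 145.098444
  W ⇒ negate
Point 4:
  Latitude: degrees = first 2 digits = 56, minutes = 21.9491; 56 + 21.9491/60 = 56.365818
  N → positive
  Lon: degrees = first 3 digits = 34, minutes = 23.5942; 34 + 23.5942/60 = 34.393237
  E → positive
Point 5:
  φ: 89° + 0/60 + 41.9/3600 = 89 + 0.000000 + 0.011639 = 89.011639
  N → positive
  Longitude: 71° + 42/60 + 22.3/3600 = 71 + 0.700000 + 0.006194 = 71.706194
  E → positive

1. -42.63020, 1.34210
2. -67.70192, 132.72136
3. -24.11886, -145.09844
4. 56.36582, 34.39324
5. 89.01164, 71.70619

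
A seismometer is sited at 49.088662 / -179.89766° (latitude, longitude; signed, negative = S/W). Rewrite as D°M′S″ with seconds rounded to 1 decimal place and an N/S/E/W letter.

49°05′19.2″ N, 179°53′51.6″ W

Lat: 0.088662° → 5.31972′; 0.31972 × 60 = 19.183″
Longitude is negative → W; |value| = 179.897660
Longitude: 0.897660° → 53.85960′; 0.85960 × 60 = 51.576″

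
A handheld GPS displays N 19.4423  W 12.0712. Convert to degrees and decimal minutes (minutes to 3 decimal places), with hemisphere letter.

φ: fractional part 0.442300 → 26.53800 minutes
Longitude: fractional part 0.071200 → 4.27200 minutes

19° 26.538′ N, 12° 4.272′ W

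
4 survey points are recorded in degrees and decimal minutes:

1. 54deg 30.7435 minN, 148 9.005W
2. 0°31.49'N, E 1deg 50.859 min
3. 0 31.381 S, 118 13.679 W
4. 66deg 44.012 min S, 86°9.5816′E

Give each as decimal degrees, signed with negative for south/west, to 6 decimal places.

1. 54.512392, -148.150083
2. 0.524833, 1.847650
3. -0.523017, -118.227983
4. -66.733533, 86.159693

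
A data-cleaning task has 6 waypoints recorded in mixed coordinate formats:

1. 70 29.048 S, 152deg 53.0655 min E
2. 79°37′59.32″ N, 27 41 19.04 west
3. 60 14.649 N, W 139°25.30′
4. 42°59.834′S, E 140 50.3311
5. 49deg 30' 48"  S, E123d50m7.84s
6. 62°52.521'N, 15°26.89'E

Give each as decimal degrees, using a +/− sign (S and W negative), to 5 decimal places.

1. -70.48413, 152.88443
2. 79.63314, -27.68862
3. 60.24415, -139.42167
4. -42.99723, 140.83885
5. -49.51333, 123.83551
6. 62.87535, 15.44817

Point 1:
  φ: 70 + 29.048/60 = 70.484133
  S ⇒ negate
  λ: 152 + 53.0655/60 = 152.884425
  E → positive
Point 2:
  φ: 37′ + 59.32″ = 37.98867′; 79 + 37.98867/60 = 79.633144
  N ⇒ keep positive
  Lon: 41′ + 19.04″ = 41.31733′; 27 + 41.31733/60 = 27.688622
  W ⇒ negate
Point 3:
  φ: 60 + 14.649/60 = 60.244150
  N ⇒ keep positive
  λ: 139 + 25.3/60 = 139.421667
  W → negative
Point 4:
  Lat: 42 + 59.834/60 = 42.997233
  S ⇒ negate
  λ: 140 + 50.3311/60 = 140.838852
  E → positive
Point 5:
  φ: 30′ + 48″ = 30.80000′; 49 + 30.80000/60 = 49.513333
  S ⇒ negate
  Longitude: 123 + 50/60 + 7.84/3600 = 123.835511
  E ⇒ keep positive
Point 6:
  Latitude: 52.521′ = 0.875350°; total 62.875350
  N ⇒ keep positive
  Longitude: 15 + 26.89/60 = 15.448167
  E → positive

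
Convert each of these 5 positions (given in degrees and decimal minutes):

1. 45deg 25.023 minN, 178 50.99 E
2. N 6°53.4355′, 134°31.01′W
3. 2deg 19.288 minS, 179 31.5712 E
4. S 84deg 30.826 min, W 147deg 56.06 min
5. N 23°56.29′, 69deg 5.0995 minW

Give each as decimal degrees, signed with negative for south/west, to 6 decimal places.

1. 45.417050, 178.849833
2. 6.890592, -134.516833
3. -2.321467, 179.526187
4. -84.513767, -147.934333
5. 23.938167, -69.084992

Point 1:
  φ: 25.023′ = 0.417050°; total 45.4170500
  N → positive
  λ: 50.99′ = 0.849833°; total 178.8498333
  E ⇒ keep positive
Point 2:
  Lat: 53.4355′ = 0.890592°; total 6.8905917
  N → positive
  Lon: 31.01′ = 0.516833°; total 134.5168333
  W → negative
Point 3:
  Lat: 19.288′ = 0.321467°; total 2.3214667
  S → negative
  Longitude: 31.5712′ = 0.526187°; total 179.5261867
  E ⇒ keep positive
Point 4:
  Lat: 84 + 30.826/60 = 84.5137667
  hemisphere S, so the sign is −
  Lon: 56.06′ = 0.934333°; total 147.9343333
  hemisphere W, so the sign is −
Point 5:
  Latitude: 23 + 56.29/60 = 23.9381667
  N → positive
  Longitude: 69 + 5.0995/60 = 69.0849917
  W → negative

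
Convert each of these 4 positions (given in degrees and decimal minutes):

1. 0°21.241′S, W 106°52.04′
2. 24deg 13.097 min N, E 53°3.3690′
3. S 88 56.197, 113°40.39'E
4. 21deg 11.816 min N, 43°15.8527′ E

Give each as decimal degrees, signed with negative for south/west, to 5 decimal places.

Point 1:
  Lat: 21.241′ = 0.354017°; total 0.354017
  S → negative
  λ: 106 + 52.04/60 = 106.867333
  W ⇒ negate
Point 2:
  Latitude: 13.097′ = 0.218283°; total 24.218283
  N ⇒ keep positive
  Lon: 3.369′ = 0.056150°; total 53.056150
  E → positive
Point 3:
  Lat: 88 + 56.197/60 = 88.936617
  S ⇒ negate
  Lon: 40.39′ = 0.673167°; total 113.673167
  E → positive
Point 4:
  φ: 11.816′ = 0.196933°; total 21.196933
  N → positive
  λ: 43 + 15.8527/60 = 43.264212
  E → positive

1. -0.35402, -106.86733
2. 24.21828, 53.05615
3. -88.93662, 113.67317
4. 21.19693, 43.26421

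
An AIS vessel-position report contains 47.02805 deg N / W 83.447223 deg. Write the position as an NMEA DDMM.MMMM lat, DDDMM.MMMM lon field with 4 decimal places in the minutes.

4701.6830,N / 08326.8334,W

Latitude: minutes = (47.028050 − 47) × 60 = 1.683000
Longitude: fractional part 0.447223 → 26.833380 minutes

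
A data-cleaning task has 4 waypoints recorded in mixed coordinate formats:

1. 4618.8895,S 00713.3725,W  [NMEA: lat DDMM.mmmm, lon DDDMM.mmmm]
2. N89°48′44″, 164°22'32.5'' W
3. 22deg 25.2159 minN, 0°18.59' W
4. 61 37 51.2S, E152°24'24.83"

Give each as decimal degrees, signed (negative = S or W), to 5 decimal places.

Point 1:
  Lat: split at 2 digits → 46° and 18.8895′; 46 + 18.8895/60 = 46.314825
  S ⇒ negate
  Longitude: split at 3 digits → 007° and 13.3725′; 7 + 13.3725/60 = 7.222875
  W → negative
Point 2:
  Latitude: 48′ + 44″ = 48.73333′; 89 + 48.73333/60 = 89.812222
  N → positive
  Lon: 164° + 22/60 + 32.5/3600 = 164 + 0.366667 + 0.009028 = 164.375694
  hemisphere W, so the sign is −
Point 3:
  φ: 22 + 25.2159/60 = 22.420265
  N → positive
  Lon: 0 + 18.59/60 = 0.309833
  hemisphere W, so the sign is −
Point 4:
  φ: 61 + 37/60 + 51.2/3600 = 61.630889
  S ⇒ negate
  Longitude: 152° + 24/60 + 24.83/3600 = 152 + 0.400000 + 0.006897 = 152.406897
  E → positive

1. -46.31483, -7.22288
2. 89.81222, -164.37569
3. 22.42027, -0.30983
4. -61.63089, 152.40690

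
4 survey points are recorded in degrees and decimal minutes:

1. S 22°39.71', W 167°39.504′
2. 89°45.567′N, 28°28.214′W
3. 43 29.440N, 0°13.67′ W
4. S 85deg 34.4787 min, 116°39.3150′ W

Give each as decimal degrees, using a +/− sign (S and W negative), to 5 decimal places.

Point 1:
  Latitude: 22 + 39.71/60 = 22.661833
  S → negative
  λ: 39.504′ = 0.658400°; total 167.658400
  W → negative
Point 2:
  φ: 89 + 45.567/60 = 89.759450
  N ⇒ keep positive
  Lon: 28.214′ = 0.470233°; total 28.470233
  hemisphere W, so the sign is −
Point 3:
  φ: 43 + 29.44/60 = 43.490667
  N → positive
  Lon: 13.67′ = 0.227833°; total 0.227833
  W → negative
Point 4:
  φ: 85 + 34.4787/60 = 85.574645
  hemisphere S, so the sign is −
  λ: 39.315′ = 0.655250°; total 116.655250
  W → negative

1. -22.66183, -167.65840
2. 89.75945, -28.47023
3. 43.49067, -0.22783
4. -85.57465, -116.65525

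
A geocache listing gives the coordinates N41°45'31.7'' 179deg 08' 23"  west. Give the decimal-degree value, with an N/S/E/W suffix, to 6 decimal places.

Lat: 41° + 45/60 + 31.7/3600 = 41 + 0.750000 + 0.008806 = 41.7588056
λ: 179 + 8/60 + 23/3600 = 179.1397222

41.758806° N, 179.139722° W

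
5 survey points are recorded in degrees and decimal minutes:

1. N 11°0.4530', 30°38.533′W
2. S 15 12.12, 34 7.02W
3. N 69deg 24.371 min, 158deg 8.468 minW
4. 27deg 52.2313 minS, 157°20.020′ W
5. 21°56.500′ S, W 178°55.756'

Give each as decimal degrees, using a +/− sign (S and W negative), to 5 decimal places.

1. 11.00755, -30.64222
2. -15.20200, -34.11700
3. 69.40618, -158.14113
4. -27.87052, -157.33367
5. -21.94167, -178.92927

Point 1:
  Latitude: 11 + 0.453/60 = 11.007550
  N → positive
  λ: 30 + 38.533/60 = 30.642217
  W ⇒ negate
Point 2:
  Lat: 15 + 12.12/60 = 15.202000
  hemisphere S, so the sign is −
  Longitude: 7.02′ = 0.117000°; total 34.117000
  hemisphere W, so the sign is −
Point 3:
  φ: 69 + 24.371/60 = 69.406183
  N ⇒ keep positive
  λ: 8.468′ = 0.141133°; total 158.141133
  W ⇒ negate
Point 4:
  Lat: 52.2313′ = 0.870522°; total 27.870522
  hemisphere S, so the sign is −
  λ: 157 + 20.02/60 = 157.333667
  W → negative
Point 5:
  φ: 21 + 56.5/60 = 21.941667
  S → negative
  Lon: 178 + 55.756/60 = 178.929267
  W ⇒ negate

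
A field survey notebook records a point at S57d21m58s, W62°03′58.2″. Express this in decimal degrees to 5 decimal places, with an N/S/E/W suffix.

φ: 21′ + 58″ = 21.96667′; 57 + 21.96667/60 = 57.366111
Longitude: 3′ + 58.2″ = 3.97000′; 62 + 3.97000/60 = 62.066167

57.36611° S, 62.06617° W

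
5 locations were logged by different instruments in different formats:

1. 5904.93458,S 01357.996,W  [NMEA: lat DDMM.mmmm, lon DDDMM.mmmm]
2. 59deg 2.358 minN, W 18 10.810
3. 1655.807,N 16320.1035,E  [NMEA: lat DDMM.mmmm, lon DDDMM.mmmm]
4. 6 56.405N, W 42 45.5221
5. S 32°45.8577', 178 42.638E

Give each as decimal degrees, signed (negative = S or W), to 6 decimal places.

Point 1:
  Latitude: split at 2 digits → 59° and 4.93458′; 59 + 4.93458/60 = 59.0822430
  S ⇒ negate
  Longitude: degrees = first 3 digits = 13, minutes = 57.996; 13 + 57.996/60 = 13.9666000
  W ⇒ negate
Point 2:
  Lat: 59 + 2.358/60 = 59.0393000
  N ⇒ keep positive
  Longitude: 18 + 10.81/60 = 18.1801667
  W ⇒ negate
Point 3:
  Latitude: split at 2 digits → 16° and 55.807′; 16 + 55.807/60 = 16.9301167
  N ⇒ keep positive
  Longitude: split at 3 digits → 163° and 20.1035′; 163 + 20.1035/60 = 163.3350583
  E → positive
Point 4:
  φ: 6 + 56.405/60 = 6.9400833
  N ⇒ keep positive
  Lon: 45.5221′ = 0.758702°; total 42.7587017
  hemisphere W, so the sign is −
Point 5:
  Lat: 32 + 45.8577/60 = 32.7642950
  hemisphere S, so the sign is −
  Lon: 178 + 42.638/60 = 178.7106333
  E → positive

1. -59.082243, -13.966600
2. 59.039300, -18.180167
3. 16.930117, 163.335058
4. 6.940083, -42.758702
5. -32.764295, 178.710633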